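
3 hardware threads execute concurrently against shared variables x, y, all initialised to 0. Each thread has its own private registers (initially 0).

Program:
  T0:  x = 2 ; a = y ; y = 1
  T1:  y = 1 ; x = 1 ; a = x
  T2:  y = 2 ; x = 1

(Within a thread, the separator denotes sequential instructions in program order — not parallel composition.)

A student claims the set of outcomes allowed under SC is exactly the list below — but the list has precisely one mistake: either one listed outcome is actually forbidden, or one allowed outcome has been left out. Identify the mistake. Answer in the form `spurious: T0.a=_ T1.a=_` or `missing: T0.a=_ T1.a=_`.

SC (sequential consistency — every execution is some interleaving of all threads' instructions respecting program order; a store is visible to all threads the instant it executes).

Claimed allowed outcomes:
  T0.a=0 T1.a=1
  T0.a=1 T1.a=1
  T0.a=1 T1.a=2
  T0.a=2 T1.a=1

missing: T0.a=2 T1.a=2

outcome vector order: (T0.a,T1.a)
SC (5): 01, 11, 12, 21, 22
SC∖claimed = {22}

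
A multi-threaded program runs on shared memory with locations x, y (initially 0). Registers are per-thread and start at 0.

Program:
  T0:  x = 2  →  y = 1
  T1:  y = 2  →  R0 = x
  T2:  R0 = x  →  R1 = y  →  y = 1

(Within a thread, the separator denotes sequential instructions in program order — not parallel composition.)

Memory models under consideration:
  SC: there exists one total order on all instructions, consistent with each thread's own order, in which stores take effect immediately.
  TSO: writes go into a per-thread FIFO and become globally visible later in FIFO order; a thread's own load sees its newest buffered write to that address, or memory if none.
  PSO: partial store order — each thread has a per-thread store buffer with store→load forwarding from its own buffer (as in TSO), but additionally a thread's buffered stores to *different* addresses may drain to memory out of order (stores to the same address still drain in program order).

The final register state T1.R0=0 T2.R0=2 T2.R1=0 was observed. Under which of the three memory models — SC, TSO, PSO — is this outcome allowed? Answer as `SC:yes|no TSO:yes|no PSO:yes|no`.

outcome vector order: (T1.R0,T2.R0,T2.R1)
SC (11): <0 0 0>; <0 0 1>; <0 0 2>; <0 2 1>; <0 2 2>; <2 0 0>; <2 0 1>; <2 0 2>; <2 2 0>; <2 2 1>; <2 2 2>
TSO (12): <0 0 0>; <0 0 1>; <0 0 2>; <0 2 0>; <0 2 1>; <0 2 2>; <2 0 0>; <2 0 1>; <2 0 2>; <2 2 0>; <2 2 1>; <2 2 2>
PSO (12): <0 0 0>; <0 0 1>; <0 0 2>; <0 2 0>; <0 2 1>; <0 2 2>; <2 0 0>; <2 0 1>; <2 0 2>; <2 2 0>; <2 2 1>; <2 2 2>
target <0 2 0> ∈ {TSO,PSO}

SC:no TSO:yes PSO:yes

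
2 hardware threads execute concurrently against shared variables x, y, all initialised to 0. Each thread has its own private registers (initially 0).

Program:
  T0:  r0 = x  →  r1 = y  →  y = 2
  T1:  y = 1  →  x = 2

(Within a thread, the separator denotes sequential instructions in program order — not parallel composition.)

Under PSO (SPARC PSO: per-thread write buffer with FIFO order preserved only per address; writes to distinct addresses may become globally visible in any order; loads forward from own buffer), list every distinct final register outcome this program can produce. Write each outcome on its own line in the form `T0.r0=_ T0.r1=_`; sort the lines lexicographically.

T0.r0=0 T0.r1=0
T0.r0=0 T0.r1=1
T0.r0=2 T0.r1=0
T0.r0=2 T0.r1=1

outcome vector order: (T0.r0,T0.r1)
|PSO outcomes| = 4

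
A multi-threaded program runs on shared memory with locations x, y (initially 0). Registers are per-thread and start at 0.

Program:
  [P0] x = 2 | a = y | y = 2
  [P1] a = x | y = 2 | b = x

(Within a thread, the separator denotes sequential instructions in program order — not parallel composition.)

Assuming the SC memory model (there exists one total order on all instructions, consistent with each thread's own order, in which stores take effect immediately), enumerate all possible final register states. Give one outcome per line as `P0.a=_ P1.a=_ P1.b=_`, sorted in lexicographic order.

P0.a=0 P1.a=0 P1.b=2
P0.a=0 P1.a=2 P1.b=2
P0.a=2 P1.a=0 P1.b=0
P0.a=2 P1.a=0 P1.b=2
P0.a=2 P1.a=2 P1.b=2

outcome vector order: (P0.a,P1.a,P1.b)
|SC outcomes| = 5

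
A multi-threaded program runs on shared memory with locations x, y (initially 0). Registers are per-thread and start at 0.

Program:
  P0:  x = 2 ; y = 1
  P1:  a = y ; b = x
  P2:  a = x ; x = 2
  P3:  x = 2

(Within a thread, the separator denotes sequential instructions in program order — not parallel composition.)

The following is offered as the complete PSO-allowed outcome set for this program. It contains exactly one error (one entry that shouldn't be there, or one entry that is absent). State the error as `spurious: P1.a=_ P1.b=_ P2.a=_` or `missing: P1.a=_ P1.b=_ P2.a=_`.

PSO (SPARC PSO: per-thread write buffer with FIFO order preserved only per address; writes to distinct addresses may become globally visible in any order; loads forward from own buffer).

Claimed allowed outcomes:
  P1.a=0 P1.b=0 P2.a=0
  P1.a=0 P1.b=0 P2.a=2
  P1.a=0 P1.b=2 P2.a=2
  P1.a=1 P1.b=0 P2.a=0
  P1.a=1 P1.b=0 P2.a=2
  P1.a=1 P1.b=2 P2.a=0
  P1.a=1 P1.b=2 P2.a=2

missing: P1.a=0 P1.b=2 P2.a=0

outcome vector order: (P1.a,P1.b,P2.a)
under PSO → 000; 002; 020; 022; 100; 102; 120; 122
PSO∖claimed = {020}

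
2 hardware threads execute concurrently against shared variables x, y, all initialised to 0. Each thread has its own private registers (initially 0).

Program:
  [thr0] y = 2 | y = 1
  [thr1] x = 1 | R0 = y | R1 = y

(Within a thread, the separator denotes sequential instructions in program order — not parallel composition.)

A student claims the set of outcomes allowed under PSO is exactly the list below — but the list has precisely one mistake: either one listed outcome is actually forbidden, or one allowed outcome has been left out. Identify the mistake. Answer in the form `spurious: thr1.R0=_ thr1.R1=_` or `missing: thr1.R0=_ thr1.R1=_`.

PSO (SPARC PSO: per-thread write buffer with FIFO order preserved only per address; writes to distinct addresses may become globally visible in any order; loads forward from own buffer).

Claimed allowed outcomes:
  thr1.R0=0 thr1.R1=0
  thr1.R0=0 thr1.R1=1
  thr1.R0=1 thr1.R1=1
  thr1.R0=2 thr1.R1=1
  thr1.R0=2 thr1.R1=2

missing: thr1.R0=0 thr1.R1=2

outcome vector order: (thr1.R0,thr1.R1)
[PSO] allowed = {(0,0), (0,1), (0,2), (1,1), (2,1), (2,2)}
PSO∖claimed = {(0,2)}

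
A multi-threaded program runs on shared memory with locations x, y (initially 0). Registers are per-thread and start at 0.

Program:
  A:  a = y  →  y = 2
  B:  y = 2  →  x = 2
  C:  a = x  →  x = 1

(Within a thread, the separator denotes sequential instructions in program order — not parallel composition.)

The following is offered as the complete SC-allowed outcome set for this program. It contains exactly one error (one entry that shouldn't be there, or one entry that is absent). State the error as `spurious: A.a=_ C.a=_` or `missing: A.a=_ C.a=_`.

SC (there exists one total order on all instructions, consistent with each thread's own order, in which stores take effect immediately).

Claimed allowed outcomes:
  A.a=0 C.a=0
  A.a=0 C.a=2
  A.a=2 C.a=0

missing: A.a=2 C.a=2

outcome vector order: (A.a,C.a)
under SC → 0/0; 0/2; 2/0; 2/2
SC∖claimed = {2/2}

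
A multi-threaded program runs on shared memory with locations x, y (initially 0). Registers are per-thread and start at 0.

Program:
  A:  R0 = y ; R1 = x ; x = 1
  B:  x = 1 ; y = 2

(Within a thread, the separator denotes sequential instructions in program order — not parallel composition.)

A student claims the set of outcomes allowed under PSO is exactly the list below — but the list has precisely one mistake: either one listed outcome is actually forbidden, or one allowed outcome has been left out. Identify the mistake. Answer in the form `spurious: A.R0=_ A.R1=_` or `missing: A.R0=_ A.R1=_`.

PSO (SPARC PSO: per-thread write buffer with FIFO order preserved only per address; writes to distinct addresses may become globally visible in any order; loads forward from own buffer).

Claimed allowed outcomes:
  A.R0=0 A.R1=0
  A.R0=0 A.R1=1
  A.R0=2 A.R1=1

missing: A.R0=2 A.R1=0

outcome vector order: (A.R0,A.R1)
PSO: 4 outcomes — {0/0 0/1 2/0 2/1}
PSO∖claimed = {2/0}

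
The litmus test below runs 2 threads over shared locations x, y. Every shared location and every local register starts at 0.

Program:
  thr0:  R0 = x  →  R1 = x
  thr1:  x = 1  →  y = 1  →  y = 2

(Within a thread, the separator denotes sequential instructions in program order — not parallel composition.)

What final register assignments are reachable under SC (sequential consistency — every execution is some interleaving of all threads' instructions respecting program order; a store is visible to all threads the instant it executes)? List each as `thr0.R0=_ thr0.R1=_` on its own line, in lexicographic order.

thr0.R0=0 thr0.R1=0
thr0.R0=0 thr0.R1=1
thr0.R0=1 thr0.R1=1

outcome vector order: (thr0.R0,thr0.R1)
|SC outcomes| = 3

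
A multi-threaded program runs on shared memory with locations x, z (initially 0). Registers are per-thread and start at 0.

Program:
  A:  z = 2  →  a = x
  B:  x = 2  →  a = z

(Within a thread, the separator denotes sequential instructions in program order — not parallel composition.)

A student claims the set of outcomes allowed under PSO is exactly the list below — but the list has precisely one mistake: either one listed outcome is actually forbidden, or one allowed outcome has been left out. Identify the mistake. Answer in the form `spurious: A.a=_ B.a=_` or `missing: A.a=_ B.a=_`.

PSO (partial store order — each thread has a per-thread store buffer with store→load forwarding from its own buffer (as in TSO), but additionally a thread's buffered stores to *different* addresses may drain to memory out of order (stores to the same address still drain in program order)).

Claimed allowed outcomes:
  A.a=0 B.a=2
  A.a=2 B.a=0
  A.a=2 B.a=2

outcome vector order: (A.a,B.a)
[PSO] allowed = {0/0 0/2 2/0 2/2}
PSO∖claimed = {0/0}

missing: A.a=0 B.a=0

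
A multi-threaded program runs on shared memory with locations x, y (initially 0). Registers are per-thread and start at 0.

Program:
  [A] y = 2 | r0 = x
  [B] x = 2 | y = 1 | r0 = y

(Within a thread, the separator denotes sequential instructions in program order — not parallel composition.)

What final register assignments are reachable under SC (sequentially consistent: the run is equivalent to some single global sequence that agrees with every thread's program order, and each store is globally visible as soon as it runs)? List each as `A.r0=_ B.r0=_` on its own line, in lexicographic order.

A.r0=0 B.r0=1
A.r0=2 B.r0=1
A.r0=2 B.r0=2

outcome vector order: (A.r0,B.r0)
|SC outcomes| = 3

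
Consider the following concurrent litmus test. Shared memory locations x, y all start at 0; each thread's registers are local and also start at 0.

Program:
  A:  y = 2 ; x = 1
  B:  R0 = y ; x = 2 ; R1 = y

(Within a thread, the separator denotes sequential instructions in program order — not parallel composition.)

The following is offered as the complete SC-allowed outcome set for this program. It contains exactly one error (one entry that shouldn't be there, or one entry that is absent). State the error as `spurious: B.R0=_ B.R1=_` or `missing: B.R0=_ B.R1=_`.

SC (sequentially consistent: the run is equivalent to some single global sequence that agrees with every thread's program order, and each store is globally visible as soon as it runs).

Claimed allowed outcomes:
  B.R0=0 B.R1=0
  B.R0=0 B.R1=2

outcome vector order: (B.R0,B.R1)
SC (3): (0,0); (0,2); (2,2)
SC∖claimed = {(2,2)}

missing: B.R0=2 B.R1=2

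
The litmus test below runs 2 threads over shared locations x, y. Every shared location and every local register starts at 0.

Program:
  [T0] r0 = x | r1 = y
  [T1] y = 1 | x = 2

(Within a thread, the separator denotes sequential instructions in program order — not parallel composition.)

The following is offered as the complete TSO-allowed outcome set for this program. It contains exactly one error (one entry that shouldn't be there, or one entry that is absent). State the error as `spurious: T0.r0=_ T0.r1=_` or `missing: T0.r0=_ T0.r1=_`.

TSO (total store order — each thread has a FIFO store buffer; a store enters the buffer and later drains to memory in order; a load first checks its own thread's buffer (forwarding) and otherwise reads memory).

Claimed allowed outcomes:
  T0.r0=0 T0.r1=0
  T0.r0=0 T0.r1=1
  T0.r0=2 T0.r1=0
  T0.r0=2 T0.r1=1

outcome vector order: (T0.r0,T0.r1)
under TSO → 0/0 0/1 2/1
claimed∖TSO = {2/0}

spurious: T0.r0=2 T0.r1=0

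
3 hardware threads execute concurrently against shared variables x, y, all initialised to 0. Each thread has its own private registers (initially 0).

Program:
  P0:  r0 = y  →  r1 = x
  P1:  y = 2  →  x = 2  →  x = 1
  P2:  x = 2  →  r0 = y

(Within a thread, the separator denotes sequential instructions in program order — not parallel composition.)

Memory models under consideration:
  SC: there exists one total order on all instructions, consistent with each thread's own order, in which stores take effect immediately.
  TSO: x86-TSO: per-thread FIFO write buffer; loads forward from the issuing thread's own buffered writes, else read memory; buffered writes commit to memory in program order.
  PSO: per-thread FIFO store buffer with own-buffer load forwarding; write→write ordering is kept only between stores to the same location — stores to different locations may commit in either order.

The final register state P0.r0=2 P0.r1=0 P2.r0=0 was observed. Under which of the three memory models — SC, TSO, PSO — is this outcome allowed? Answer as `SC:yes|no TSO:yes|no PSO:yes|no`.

outcome vector order: (P0.r0,P0.r1,P2.r0)
SC: 11 outcomes — {0/0/0, 0/0/2, 0/1/0, 0/1/2, 0/2/0, 0/2/2, 2/0/2, 2/1/0, 2/1/2, 2/2/0, 2/2/2}
TSO: 12 outcomes — {0/0/0, 0/0/2, 0/1/0, 0/1/2, 0/2/0, 0/2/2, 2/0/0, 2/0/2, 2/1/0, 2/1/2, 2/2/0, 2/2/2}
PSO: 12 outcomes — {0/0/0, 0/0/2, 0/1/0, 0/1/2, 0/2/0, 0/2/2, 2/0/0, 2/0/2, 2/1/0, 2/1/2, 2/2/0, 2/2/2}
target 2/0/0 ∈ {TSO,PSO}

SC:no TSO:yes PSO:yes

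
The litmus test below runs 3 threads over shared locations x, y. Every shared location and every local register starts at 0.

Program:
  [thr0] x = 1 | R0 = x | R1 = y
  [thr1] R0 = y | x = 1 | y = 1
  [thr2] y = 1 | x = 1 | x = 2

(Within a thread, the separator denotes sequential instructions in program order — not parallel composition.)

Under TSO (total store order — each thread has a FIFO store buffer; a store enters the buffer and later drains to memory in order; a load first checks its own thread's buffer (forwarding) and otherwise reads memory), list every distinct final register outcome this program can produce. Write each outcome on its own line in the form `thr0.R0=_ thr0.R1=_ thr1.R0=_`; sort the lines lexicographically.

outcome vector order: (thr0.R0,thr0.R1,thr1.R0)
|TSO outcomes| = 6

thr0.R0=1 thr0.R1=0 thr1.R0=0
thr0.R0=1 thr0.R1=0 thr1.R0=1
thr0.R0=1 thr0.R1=1 thr1.R0=0
thr0.R0=1 thr0.R1=1 thr1.R0=1
thr0.R0=2 thr0.R1=1 thr1.R0=0
thr0.R0=2 thr0.R1=1 thr1.R0=1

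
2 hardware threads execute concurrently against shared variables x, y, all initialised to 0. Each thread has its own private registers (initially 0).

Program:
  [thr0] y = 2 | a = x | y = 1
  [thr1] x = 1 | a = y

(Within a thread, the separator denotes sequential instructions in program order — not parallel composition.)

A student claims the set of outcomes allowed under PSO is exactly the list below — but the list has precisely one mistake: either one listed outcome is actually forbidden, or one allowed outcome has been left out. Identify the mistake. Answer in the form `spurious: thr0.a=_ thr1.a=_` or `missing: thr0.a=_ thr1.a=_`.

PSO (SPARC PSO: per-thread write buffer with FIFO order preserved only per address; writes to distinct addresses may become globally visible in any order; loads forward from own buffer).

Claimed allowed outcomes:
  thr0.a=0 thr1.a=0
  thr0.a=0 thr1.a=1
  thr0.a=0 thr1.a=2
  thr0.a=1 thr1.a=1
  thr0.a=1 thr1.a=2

missing: thr0.a=1 thr1.a=0

outcome vector order: (thr0.a,thr1.a)
under PSO → 00 01 02 10 11 12
PSO∖claimed = {10}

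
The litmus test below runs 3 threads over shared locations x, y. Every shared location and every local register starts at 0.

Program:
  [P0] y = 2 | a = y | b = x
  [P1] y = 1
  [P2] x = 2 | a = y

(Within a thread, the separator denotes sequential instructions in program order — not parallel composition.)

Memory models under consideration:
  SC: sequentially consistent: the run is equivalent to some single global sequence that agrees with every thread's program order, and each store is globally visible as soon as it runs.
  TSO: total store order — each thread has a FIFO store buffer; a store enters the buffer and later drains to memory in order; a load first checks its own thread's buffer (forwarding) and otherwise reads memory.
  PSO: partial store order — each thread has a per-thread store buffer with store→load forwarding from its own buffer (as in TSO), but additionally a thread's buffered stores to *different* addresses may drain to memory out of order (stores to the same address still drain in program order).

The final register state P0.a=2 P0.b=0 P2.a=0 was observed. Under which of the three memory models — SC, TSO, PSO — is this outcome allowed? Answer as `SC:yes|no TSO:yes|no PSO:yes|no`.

outcome vector order: (P0.a,P0.b,P2.a)
SC (9): (1,0,1); (1,2,0); (1,2,1); (1,2,2); (2,0,1); (2,0,2); (2,2,0); (2,2,1); (2,2,2)
TSO (12): (1,0,0); (1,0,1); (1,0,2); (1,2,0); (1,2,1); (1,2,2); (2,0,0); (2,0,1); (2,0,2); (2,2,0); (2,2,1); (2,2,2)
PSO (12): (1,0,0); (1,0,1); (1,0,2); (1,2,0); (1,2,1); (1,2,2); (2,0,0); (2,0,1); (2,0,2); (2,2,0); (2,2,1); (2,2,2)
target (2,0,0) ∈ {TSO,PSO}

SC:no TSO:yes PSO:yes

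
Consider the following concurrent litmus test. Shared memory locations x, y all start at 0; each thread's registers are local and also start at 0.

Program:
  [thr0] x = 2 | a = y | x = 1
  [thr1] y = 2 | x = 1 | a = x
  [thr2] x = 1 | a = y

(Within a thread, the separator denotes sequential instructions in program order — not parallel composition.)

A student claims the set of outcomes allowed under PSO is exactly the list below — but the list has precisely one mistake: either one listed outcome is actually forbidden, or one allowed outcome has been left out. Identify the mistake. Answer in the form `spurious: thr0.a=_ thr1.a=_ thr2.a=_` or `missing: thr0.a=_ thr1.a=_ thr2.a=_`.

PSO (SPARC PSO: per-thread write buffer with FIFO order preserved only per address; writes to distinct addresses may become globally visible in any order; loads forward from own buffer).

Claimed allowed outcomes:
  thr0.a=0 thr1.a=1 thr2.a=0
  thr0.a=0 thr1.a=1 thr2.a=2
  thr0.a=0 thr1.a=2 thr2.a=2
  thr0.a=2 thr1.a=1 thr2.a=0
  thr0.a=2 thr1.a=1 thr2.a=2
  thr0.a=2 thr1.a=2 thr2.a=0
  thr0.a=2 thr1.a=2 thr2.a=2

missing: thr0.a=0 thr1.a=2 thr2.a=0

outcome vector order: (thr0.a,thr1.a,thr2.a)
PSO (8): 010 012 020 022 210 212 220 222
PSO∖claimed = {020}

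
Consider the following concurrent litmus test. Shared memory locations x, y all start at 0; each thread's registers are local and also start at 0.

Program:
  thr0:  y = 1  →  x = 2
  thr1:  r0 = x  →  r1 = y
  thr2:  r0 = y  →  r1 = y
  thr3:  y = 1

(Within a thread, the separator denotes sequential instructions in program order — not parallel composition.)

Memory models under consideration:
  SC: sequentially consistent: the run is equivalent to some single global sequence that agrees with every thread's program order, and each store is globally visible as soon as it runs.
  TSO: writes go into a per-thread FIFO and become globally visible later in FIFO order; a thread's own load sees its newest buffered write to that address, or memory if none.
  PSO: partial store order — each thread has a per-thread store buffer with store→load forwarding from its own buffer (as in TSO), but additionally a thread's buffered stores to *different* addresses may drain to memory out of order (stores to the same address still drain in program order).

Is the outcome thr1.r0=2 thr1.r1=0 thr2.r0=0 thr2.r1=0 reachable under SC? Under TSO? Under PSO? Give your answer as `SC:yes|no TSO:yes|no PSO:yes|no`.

outcome vector order: (thr1.r0,thr1.r1,thr2.r0,thr2.r1)
SC (9): 0000, 0001, 0011, 0100, 0101, 0111, 2100, 2101, 2111
TSO (9): 0000, 0001, 0011, 0100, 0101, 0111, 2100, 2101, 2111
PSO (12): 0000, 0001, 0011, 0100, 0101, 0111, 2000, 2001, 2011, 2100, 2101, 2111
target 2000 ∈ {PSO}

SC:no TSO:no PSO:yes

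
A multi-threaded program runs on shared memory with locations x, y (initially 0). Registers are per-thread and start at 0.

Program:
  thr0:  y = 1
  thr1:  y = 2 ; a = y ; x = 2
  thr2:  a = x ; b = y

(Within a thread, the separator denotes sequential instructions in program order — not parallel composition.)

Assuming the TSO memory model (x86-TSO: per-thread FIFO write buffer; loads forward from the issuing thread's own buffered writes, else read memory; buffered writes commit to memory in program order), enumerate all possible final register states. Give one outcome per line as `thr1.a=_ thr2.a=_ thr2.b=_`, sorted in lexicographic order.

outcome vector order: (thr1.a,thr2.a,thr2.b)
|TSO outcomes| = 9

thr1.a=1 thr2.a=0 thr2.b=0
thr1.a=1 thr2.a=0 thr2.b=1
thr1.a=1 thr2.a=0 thr2.b=2
thr1.a=1 thr2.a=2 thr2.b=1
thr1.a=2 thr2.a=0 thr2.b=0
thr1.a=2 thr2.a=0 thr2.b=1
thr1.a=2 thr2.a=0 thr2.b=2
thr1.a=2 thr2.a=2 thr2.b=1
thr1.a=2 thr2.a=2 thr2.b=2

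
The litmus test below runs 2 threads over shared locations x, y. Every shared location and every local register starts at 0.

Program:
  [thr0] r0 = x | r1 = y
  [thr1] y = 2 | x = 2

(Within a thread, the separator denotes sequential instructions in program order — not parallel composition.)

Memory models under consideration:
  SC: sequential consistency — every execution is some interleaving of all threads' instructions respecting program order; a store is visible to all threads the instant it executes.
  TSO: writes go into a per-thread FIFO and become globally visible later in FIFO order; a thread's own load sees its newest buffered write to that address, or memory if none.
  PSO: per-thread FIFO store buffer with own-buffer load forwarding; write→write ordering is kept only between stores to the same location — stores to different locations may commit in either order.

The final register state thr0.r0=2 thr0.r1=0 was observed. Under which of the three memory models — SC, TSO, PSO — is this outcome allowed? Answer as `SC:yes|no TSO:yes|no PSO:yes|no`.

outcome vector order: (thr0.r0,thr0.r1)
[SC] allowed = {00, 02, 22}
[TSO] allowed = {00, 02, 22}
[PSO] allowed = {00, 02, 20, 22}
target 20 ∈ {PSO}

SC:no TSO:no PSO:yes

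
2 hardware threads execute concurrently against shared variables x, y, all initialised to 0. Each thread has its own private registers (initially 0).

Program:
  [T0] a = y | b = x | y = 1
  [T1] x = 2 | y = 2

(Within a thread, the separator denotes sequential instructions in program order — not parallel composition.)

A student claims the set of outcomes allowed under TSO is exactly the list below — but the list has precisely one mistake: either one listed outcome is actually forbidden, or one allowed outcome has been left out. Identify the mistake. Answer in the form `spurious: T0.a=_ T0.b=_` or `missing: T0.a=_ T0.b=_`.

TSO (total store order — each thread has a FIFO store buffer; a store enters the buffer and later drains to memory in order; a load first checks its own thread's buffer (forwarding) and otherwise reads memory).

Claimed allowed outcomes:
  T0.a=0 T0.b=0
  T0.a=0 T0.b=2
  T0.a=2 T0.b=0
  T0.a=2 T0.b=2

spurious: T0.a=2 T0.b=0

outcome vector order: (T0.a,T0.b)
TSO (3): 0/0; 0/2; 2/2
claimed∖TSO = {2/0}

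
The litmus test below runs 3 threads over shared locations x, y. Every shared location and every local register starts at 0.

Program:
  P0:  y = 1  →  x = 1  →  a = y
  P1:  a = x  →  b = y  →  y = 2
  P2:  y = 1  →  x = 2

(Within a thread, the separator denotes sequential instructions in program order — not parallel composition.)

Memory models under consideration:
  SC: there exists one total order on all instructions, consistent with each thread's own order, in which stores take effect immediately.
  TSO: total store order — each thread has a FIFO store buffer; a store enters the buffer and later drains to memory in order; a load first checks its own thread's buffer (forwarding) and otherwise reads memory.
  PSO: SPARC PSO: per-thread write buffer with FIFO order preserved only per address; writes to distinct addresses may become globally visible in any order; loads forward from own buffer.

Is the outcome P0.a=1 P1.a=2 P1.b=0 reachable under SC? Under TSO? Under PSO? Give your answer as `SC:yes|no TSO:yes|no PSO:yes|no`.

SC:no TSO:no PSO:yes

outcome vector order: (P0.a,P1.a,P1.b)
[SC] allowed = {(1,0,0) (1,0,1) (1,1,1) (1,2,1) (2,0,0) (2,0,1) (2,1,1) (2,2,1)}
[TSO] allowed = {(1,0,0) (1,0,1) (1,1,1) (1,2,1) (2,0,0) (2,0,1) (2,1,1) (2,2,1)}
[PSO] allowed = {(1,0,0) (1,0,1) (1,1,0) (1,1,1) (1,2,0) (1,2,1) (2,0,0) (2,0,1) (2,1,0) (2,1,1) (2,2,0) (2,2,1)}
target (1,2,0) ∈ {PSO}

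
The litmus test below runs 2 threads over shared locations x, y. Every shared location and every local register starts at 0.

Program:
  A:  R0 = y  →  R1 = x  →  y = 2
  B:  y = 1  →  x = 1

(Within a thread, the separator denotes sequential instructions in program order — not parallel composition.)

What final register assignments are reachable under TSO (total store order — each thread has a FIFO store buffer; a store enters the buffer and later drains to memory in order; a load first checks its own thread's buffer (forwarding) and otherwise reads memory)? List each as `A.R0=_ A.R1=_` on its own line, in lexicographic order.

outcome vector order: (A.R0,A.R1)
|TSO outcomes| = 4

A.R0=0 A.R1=0
A.R0=0 A.R1=1
A.R0=1 A.R1=0
A.R0=1 A.R1=1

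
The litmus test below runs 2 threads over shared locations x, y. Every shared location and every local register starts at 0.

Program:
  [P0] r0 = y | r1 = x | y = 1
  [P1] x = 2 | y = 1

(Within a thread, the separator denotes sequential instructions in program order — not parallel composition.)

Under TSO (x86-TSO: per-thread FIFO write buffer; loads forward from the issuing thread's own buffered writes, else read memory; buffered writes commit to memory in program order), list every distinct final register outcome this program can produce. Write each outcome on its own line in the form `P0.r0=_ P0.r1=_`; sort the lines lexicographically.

outcome vector order: (P0.r0,P0.r1)
|TSO outcomes| = 3

P0.r0=0 P0.r1=0
P0.r0=0 P0.r1=2
P0.r0=1 P0.r1=2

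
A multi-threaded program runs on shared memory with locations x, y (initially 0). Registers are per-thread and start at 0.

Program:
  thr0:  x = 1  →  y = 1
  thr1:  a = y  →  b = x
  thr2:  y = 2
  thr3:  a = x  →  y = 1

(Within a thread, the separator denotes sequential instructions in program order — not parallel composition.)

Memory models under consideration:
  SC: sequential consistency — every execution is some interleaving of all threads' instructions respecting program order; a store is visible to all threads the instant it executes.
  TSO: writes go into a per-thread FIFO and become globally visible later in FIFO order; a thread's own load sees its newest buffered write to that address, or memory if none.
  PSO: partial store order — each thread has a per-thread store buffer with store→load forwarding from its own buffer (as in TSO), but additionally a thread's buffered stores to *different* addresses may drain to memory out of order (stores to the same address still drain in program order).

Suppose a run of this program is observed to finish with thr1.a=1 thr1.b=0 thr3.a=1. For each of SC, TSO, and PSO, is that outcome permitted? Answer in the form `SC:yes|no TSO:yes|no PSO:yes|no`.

outcome vector order: (thr1.a,thr1.b,thr3.a)
SC: 11 outcomes — {(0,0,0) (0,0,1) (0,1,0) (0,1,1) (1,0,0) (1,1,0) (1,1,1) (2,0,0) (2,0,1) (2,1,0) (2,1,1)}
TSO: 11 outcomes — {(0,0,0) (0,0,1) (0,1,0) (0,1,1) (1,0,0) (1,1,0) (1,1,1) (2,0,0) (2,0,1) (2,1,0) (2,1,1)}
PSO: 12 outcomes — {(0,0,0) (0,0,1) (0,1,0) (0,1,1) (1,0,0) (1,0,1) (1,1,0) (1,1,1) (2,0,0) (2,0,1) (2,1,0) (2,1,1)}
target (1,0,1) ∈ {PSO}

SC:no TSO:no PSO:yes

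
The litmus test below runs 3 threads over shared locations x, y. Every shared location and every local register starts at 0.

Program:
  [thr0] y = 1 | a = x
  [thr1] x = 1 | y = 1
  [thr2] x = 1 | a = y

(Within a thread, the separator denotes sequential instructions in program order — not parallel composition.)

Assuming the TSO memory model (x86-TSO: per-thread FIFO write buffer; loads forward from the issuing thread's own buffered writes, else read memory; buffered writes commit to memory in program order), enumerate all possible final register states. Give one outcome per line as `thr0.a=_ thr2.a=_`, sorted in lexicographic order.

thr0.a=0 thr2.a=0
thr0.a=0 thr2.a=1
thr0.a=1 thr2.a=0
thr0.a=1 thr2.a=1

outcome vector order: (thr0.a,thr2.a)
|TSO outcomes| = 4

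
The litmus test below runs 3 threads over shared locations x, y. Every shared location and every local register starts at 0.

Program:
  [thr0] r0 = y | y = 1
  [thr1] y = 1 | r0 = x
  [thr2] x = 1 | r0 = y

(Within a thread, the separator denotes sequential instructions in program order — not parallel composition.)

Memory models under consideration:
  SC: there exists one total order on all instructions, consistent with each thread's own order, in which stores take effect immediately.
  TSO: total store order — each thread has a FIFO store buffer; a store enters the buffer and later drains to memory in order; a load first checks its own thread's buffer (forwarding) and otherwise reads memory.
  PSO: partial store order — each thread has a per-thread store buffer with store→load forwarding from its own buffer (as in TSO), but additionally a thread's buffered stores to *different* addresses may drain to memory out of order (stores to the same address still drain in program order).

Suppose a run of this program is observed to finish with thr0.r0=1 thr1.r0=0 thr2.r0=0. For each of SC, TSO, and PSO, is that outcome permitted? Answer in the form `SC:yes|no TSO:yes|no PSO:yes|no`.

SC:no TSO:yes PSO:yes

outcome vector order: (thr0.r0,thr1.r0,thr2.r0)
under SC → <0 0 1> <0 1 0> <0 1 1> <1 0 1> <1 1 0> <1 1 1>
under TSO → <0 0 0> <0 0 1> <0 1 0> <0 1 1> <1 0 0> <1 0 1> <1 1 0> <1 1 1>
under PSO → <0 0 0> <0 0 1> <0 1 0> <0 1 1> <1 0 0> <1 0 1> <1 1 0> <1 1 1>
target <1 0 0> ∈ {TSO,PSO}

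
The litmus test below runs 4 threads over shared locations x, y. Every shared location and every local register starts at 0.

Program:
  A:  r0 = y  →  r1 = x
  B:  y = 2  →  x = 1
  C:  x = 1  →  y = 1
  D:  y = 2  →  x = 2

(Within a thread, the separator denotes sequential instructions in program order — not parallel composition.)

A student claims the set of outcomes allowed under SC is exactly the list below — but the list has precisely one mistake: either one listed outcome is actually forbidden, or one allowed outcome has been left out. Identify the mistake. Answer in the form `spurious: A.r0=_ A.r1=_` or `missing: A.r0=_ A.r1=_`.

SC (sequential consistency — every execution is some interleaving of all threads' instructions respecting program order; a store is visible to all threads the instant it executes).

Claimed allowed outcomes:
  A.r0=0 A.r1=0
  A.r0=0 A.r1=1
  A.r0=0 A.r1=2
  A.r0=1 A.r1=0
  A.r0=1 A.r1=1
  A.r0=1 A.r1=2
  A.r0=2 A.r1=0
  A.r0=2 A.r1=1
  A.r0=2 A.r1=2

outcome vector order: (A.r0,A.r1)
SC (8): 0/0 0/1 0/2 1/1 1/2 2/0 2/1 2/2
claimed∖SC = {1/0}

spurious: A.r0=1 A.r1=0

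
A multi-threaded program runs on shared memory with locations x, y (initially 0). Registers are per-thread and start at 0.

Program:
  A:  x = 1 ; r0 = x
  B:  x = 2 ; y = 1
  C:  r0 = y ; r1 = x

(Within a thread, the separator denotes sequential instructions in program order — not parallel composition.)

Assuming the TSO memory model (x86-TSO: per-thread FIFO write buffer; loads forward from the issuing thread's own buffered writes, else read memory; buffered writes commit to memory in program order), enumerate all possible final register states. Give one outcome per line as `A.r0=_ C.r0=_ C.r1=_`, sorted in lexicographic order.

outcome vector order: (A.r0,C.r0,C.r1)
|TSO outcomes| = 9

A.r0=1 C.r0=0 C.r1=0
A.r0=1 C.r0=0 C.r1=1
A.r0=1 C.r0=0 C.r1=2
A.r0=1 C.r0=1 C.r1=1
A.r0=1 C.r0=1 C.r1=2
A.r0=2 C.r0=0 C.r1=0
A.r0=2 C.r0=0 C.r1=1
A.r0=2 C.r0=0 C.r1=2
A.r0=2 C.r0=1 C.r1=2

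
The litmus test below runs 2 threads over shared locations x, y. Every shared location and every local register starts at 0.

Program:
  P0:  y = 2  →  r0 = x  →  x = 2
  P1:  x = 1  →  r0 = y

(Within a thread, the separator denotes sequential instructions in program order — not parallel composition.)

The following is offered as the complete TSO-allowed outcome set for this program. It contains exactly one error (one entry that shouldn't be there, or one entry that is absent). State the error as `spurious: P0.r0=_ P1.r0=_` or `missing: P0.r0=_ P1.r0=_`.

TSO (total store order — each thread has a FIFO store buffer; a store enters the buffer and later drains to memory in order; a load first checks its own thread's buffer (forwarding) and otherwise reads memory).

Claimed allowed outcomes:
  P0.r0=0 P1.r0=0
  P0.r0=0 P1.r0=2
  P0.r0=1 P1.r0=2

outcome vector order: (P0.r0,P1.r0)
under TSO → <0 0>, <0 2>, <1 0>, <1 2>
TSO∖claimed = {<1 0>}

missing: P0.r0=1 P1.r0=0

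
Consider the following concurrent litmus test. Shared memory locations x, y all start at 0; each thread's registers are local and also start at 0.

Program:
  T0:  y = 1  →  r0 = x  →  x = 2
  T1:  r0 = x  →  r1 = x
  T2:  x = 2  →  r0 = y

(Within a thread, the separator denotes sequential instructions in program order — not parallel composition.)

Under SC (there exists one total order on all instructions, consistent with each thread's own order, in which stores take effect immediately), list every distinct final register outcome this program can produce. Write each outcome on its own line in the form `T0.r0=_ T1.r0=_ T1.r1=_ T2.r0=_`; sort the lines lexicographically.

T0.r0=0 T1.r0=0 T1.r1=0 T2.r0=1
T0.r0=0 T1.r0=0 T1.r1=2 T2.r0=1
T0.r0=0 T1.r0=2 T1.r1=2 T2.r0=1
T0.r0=2 T1.r0=0 T1.r1=0 T2.r0=0
T0.r0=2 T1.r0=0 T1.r1=0 T2.r0=1
T0.r0=2 T1.r0=0 T1.r1=2 T2.r0=0
T0.r0=2 T1.r0=0 T1.r1=2 T2.r0=1
T0.r0=2 T1.r0=2 T1.r1=2 T2.r0=0
T0.r0=2 T1.r0=2 T1.r1=2 T2.r0=1

outcome vector order: (T0.r0,T1.r0,T1.r1,T2.r0)
|SC outcomes| = 9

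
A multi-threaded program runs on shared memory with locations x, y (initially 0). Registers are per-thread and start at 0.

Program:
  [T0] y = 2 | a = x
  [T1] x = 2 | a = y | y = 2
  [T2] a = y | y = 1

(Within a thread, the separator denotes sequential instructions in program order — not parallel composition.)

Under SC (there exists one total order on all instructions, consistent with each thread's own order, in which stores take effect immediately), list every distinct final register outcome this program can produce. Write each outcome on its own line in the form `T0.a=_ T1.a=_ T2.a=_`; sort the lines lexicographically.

T0.a=0 T1.a=1 T2.a=0
T0.a=0 T1.a=1 T2.a=2
T0.a=0 T1.a=2 T2.a=0
T0.a=0 T1.a=2 T2.a=2
T0.a=2 T1.a=0 T2.a=0
T0.a=2 T1.a=0 T2.a=2
T0.a=2 T1.a=1 T2.a=0
T0.a=2 T1.a=1 T2.a=2
T0.a=2 T1.a=2 T2.a=0
T0.a=2 T1.a=2 T2.a=2

outcome vector order: (T0.a,T1.a,T2.a)
|SC outcomes| = 10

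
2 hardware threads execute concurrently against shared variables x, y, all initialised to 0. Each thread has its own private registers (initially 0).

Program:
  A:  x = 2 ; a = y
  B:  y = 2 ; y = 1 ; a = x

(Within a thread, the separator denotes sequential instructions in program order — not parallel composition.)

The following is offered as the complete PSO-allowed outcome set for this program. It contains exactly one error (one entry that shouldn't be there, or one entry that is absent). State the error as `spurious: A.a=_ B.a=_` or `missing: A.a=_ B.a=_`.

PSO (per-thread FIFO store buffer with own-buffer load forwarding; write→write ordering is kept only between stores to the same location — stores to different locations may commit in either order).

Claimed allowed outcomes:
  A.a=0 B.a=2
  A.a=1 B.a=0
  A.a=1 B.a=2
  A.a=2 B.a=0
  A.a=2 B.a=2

outcome vector order: (A.a,B.a)
PSO: 6 outcomes — {<0 0>; <0 2>; <1 0>; <1 2>; <2 0>; <2 2>}
PSO∖claimed = {<0 0>}

missing: A.a=0 B.a=0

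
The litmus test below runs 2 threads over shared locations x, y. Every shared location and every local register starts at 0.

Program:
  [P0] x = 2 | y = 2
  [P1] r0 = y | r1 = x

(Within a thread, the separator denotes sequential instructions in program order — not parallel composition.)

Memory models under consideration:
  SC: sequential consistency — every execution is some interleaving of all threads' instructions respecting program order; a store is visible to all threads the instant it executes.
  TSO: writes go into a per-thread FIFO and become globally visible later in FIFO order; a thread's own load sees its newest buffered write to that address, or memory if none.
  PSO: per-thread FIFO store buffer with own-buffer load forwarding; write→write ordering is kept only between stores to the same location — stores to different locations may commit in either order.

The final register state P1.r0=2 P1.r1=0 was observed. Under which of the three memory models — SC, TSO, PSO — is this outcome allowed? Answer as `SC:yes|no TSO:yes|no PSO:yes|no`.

SC:no TSO:no PSO:yes

outcome vector order: (P1.r0,P1.r1)
SC (3): <0 0>; <0 2>; <2 2>
TSO (3): <0 0>; <0 2>; <2 2>
PSO (4): <0 0>; <0 2>; <2 0>; <2 2>
target <2 0> ∈ {PSO}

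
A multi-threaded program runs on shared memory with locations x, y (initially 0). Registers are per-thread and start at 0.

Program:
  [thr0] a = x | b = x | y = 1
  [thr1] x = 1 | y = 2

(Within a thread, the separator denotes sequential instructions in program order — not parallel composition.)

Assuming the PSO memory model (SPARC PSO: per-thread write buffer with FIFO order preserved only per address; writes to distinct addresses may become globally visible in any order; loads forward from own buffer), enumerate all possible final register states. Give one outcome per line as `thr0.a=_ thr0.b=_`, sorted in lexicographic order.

outcome vector order: (thr0.a,thr0.b)
|PSO outcomes| = 3

thr0.a=0 thr0.b=0
thr0.a=0 thr0.b=1
thr0.a=1 thr0.b=1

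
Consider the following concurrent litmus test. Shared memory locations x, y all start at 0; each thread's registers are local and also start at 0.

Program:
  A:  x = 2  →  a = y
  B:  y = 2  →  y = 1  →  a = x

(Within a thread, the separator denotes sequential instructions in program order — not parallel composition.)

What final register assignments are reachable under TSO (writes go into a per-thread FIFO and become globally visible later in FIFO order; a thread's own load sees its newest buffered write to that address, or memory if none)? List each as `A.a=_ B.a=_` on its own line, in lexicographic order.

outcome vector order: (A.a,B.a)
|TSO outcomes| = 6

A.a=0 B.a=0
A.a=0 B.a=2
A.a=1 B.a=0
A.a=1 B.a=2
A.a=2 B.a=0
A.a=2 B.a=2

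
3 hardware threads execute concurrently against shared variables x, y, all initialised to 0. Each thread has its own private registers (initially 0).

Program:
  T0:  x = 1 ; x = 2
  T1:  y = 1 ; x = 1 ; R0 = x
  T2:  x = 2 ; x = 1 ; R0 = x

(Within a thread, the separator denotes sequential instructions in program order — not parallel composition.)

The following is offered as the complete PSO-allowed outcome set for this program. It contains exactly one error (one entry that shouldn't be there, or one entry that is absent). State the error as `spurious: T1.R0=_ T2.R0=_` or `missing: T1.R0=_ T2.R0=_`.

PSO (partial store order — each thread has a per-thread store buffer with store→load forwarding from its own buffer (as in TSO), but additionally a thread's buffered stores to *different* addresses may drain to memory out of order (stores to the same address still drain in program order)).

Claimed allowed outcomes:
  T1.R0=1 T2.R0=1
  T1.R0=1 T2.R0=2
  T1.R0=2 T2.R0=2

outcome vector order: (T1.R0,T2.R0)
[PSO] allowed = {<1 1>; <1 2>; <2 1>; <2 2>}
PSO∖claimed = {<2 1>}

missing: T1.R0=2 T2.R0=1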